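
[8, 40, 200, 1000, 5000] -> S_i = 8*5^i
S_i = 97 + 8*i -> [97, 105, 113, 121, 129]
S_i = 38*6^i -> [38, 228, 1368, 8208, 49248]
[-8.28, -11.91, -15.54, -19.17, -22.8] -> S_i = -8.28 + -3.63*i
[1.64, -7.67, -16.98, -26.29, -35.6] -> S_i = 1.64 + -9.31*i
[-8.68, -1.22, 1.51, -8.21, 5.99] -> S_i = Random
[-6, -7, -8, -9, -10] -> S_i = -6 + -1*i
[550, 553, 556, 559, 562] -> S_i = 550 + 3*i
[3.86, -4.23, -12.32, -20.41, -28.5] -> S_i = 3.86 + -8.09*i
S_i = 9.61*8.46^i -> [9.61, 81.3, 687.8, 5818.81, 49227.17]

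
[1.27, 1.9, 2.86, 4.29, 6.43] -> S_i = 1.27*1.50^i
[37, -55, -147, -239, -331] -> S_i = 37 + -92*i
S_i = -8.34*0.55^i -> [-8.34, -4.59, -2.52, -1.39, -0.76]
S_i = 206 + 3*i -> [206, 209, 212, 215, 218]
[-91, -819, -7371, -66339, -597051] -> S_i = -91*9^i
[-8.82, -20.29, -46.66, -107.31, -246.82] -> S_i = -8.82*2.30^i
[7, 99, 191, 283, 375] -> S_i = 7 + 92*i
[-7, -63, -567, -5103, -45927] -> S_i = -7*9^i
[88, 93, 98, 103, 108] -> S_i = 88 + 5*i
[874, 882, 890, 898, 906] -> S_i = 874 + 8*i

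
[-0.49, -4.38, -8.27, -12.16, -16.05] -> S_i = -0.49 + -3.89*i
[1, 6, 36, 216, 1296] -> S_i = 1*6^i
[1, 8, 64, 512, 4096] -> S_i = 1*8^i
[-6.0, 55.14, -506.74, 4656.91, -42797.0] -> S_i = -6.00*(-9.19)^i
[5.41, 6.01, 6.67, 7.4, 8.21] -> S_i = 5.41*1.11^i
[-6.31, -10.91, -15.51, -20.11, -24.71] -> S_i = -6.31 + -4.60*i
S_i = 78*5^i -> [78, 390, 1950, 9750, 48750]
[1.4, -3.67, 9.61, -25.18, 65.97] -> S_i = 1.40*(-2.62)^i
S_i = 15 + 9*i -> [15, 24, 33, 42, 51]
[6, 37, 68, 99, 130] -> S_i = 6 + 31*i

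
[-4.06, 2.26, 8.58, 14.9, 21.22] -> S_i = -4.06 + 6.32*i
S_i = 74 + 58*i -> [74, 132, 190, 248, 306]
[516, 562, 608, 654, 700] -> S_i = 516 + 46*i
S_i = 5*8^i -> [5, 40, 320, 2560, 20480]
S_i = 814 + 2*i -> [814, 816, 818, 820, 822]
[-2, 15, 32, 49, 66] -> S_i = -2 + 17*i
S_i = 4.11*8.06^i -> [4.11, 33.13, 267.0, 2152.02, 17345.31]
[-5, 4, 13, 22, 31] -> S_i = -5 + 9*i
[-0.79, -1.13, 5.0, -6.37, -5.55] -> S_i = Random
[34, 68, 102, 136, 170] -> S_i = 34 + 34*i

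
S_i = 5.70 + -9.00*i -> [5.7, -3.3, -12.3, -21.3, -30.3]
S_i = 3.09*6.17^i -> [3.09, 19.07, 117.63, 725.79, 4478.16]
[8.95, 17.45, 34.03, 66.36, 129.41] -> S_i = 8.95*1.95^i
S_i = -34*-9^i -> [-34, 306, -2754, 24786, -223074]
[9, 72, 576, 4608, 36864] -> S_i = 9*8^i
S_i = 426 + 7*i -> [426, 433, 440, 447, 454]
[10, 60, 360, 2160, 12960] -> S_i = 10*6^i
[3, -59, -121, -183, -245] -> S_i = 3 + -62*i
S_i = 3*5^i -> [3, 15, 75, 375, 1875]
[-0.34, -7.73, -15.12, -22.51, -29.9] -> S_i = -0.34 + -7.39*i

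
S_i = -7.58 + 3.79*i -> [-7.58, -3.79, 0.0, 3.79, 7.58]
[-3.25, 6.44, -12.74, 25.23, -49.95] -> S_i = -3.25*(-1.98)^i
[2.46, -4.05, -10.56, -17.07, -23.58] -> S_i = 2.46 + -6.51*i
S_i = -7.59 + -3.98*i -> [-7.59, -11.57, -15.55, -19.53, -23.51]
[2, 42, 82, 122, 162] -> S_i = 2 + 40*i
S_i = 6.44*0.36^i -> [6.44, 2.32, 0.83, 0.3, 0.11]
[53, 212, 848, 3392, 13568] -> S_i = 53*4^i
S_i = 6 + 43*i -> [6, 49, 92, 135, 178]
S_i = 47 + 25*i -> [47, 72, 97, 122, 147]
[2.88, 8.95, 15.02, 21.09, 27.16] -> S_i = 2.88 + 6.07*i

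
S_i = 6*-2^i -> [6, -12, 24, -48, 96]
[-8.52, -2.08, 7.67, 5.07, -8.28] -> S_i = Random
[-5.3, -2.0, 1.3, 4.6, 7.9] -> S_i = -5.30 + 3.30*i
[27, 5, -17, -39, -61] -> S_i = 27 + -22*i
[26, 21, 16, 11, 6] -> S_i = 26 + -5*i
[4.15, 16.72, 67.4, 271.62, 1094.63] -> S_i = 4.15*4.03^i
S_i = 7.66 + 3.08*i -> [7.66, 10.74, 13.82, 16.9, 19.98]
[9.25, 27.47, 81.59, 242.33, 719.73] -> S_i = 9.25*2.97^i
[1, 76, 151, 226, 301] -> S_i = 1 + 75*i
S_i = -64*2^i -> [-64, -128, -256, -512, -1024]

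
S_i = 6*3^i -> [6, 18, 54, 162, 486]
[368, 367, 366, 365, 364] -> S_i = 368 + -1*i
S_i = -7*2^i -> [-7, -14, -28, -56, -112]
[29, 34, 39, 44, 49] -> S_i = 29 + 5*i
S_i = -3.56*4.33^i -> [-3.56, -15.41, -66.75, -289.01, -1251.42]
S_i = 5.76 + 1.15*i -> [5.76, 6.91, 8.06, 9.21, 10.36]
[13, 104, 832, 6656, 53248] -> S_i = 13*8^i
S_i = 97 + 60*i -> [97, 157, 217, 277, 337]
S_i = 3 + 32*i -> [3, 35, 67, 99, 131]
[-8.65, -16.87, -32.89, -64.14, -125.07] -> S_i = -8.65*1.95^i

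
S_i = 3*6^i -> [3, 18, 108, 648, 3888]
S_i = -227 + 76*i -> [-227, -151, -75, 1, 77]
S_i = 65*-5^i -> [65, -325, 1625, -8125, 40625]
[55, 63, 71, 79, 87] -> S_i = 55 + 8*i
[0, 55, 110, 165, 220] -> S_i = 0 + 55*i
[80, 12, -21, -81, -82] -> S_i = Random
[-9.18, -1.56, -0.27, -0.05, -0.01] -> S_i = -9.18*0.17^i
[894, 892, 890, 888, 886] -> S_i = 894 + -2*i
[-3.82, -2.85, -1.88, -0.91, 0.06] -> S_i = -3.82 + 0.97*i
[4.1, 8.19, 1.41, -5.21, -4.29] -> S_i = Random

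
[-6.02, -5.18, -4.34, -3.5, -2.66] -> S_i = -6.02 + 0.84*i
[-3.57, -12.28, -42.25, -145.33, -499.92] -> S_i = -3.57*3.44^i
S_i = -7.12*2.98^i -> [-7.12, -21.22, -63.23, -188.42, -561.49]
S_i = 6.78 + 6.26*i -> [6.78, 13.04, 19.3, 25.56, 31.82]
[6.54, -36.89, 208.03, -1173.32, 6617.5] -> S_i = 6.54*(-5.64)^i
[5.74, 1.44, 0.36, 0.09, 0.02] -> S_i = 5.74*0.25^i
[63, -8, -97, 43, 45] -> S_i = Random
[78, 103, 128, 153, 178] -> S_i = 78 + 25*i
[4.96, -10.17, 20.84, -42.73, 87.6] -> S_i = 4.96*(-2.05)^i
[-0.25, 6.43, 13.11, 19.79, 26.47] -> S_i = -0.25 + 6.68*i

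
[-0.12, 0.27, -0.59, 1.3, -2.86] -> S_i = -0.12*(-2.21)^i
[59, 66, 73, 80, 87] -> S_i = 59 + 7*i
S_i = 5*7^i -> [5, 35, 245, 1715, 12005]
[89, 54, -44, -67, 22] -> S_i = Random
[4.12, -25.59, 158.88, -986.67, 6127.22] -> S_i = 4.12*(-6.21)^i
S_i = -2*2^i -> [-2, -4, -8, -16, -32]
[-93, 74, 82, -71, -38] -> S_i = Random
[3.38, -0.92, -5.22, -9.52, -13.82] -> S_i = 3.38 + -4.30*i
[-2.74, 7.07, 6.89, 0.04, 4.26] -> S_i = Random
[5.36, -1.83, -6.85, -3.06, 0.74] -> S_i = Random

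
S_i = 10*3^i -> [10, 30, 90, 270, 810]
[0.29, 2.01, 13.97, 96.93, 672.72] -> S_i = 0.29*6.94^i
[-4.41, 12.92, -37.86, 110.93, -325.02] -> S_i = -4.41*(-2.93)^i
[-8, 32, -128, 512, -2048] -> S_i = -8*-4^i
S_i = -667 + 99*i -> [-667, -568, -469, -370, -271]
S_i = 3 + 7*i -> [3, 10, 17, 24, 31]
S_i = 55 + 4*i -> [55, 59, 63, 67, 71]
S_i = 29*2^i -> [29, 58, 116, 232, 464]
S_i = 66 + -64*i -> [66, 2, -62, -126, -190]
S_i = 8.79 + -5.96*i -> [8.79, 2.83, -3.13, -9.09, -15.05]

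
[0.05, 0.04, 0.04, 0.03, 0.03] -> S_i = 0.05*0.87^i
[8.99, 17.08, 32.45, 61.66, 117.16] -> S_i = 8.99*1.90^i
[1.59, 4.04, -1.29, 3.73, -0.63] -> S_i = Random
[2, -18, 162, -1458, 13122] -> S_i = 2*-9^i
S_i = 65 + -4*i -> [65, 61, 57, 53, 49]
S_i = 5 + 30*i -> [5, 35, 65, 95, 125]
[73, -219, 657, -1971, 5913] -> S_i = 73*-3^i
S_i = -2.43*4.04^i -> [-2.43, -9.82, -39.66, -160.23, -647.34]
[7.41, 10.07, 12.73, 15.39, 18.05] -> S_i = 7.41 + 2.66*i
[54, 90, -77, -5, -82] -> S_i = Random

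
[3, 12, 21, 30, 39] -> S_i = 3 + 9*i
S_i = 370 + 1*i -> [370, 371, 372, 373, 374]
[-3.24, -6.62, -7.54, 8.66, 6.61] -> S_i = Random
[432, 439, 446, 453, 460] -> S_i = 432 + 7*i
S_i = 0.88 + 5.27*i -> [0.88, 6.15, 11.42, 16.69, 21.96]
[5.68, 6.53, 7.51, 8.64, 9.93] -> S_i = 5.68*1.15^i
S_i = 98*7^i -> [98, 686, 4802, 33614, 235298]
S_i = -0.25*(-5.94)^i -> [-0.25, 1.48, -8.82, 52.4, -311.23]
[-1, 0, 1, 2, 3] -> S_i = -1 + 1*i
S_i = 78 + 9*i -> [78, 87, 96, 105, 114]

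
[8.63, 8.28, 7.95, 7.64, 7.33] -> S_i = 8.63*0.96^i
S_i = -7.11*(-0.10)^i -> [-7.11, 0.71, -0.07, 0.01, -0.0]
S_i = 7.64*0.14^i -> [7.64, 1.07, 0.15, 0.02, 0.0]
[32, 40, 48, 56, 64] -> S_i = 32 + 8*i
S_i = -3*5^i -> [-3, -15, -75, -375, -1875]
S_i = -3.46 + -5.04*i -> [-3.46, -8.5, -13.54, -18.58, -23.62]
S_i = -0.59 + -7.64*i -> [-0.59, -8.23, -15.87, -23.51, -31.15]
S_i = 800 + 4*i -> [800, 804, 808, 812, 816]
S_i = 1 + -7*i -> [1, -6, -13, -20, -27]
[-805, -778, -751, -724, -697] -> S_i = -805 + 27*i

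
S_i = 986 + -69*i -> [986, 917, 848, 779, 710]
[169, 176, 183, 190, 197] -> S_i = 169 + 7*i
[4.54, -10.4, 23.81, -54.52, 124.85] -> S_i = 4.54*(-2.29)^i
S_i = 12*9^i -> [12, 108, 972, 8748, 78732]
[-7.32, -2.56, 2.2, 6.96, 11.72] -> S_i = -7.32 + 4.76*i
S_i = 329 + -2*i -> [329, 327, 325, 323, 321]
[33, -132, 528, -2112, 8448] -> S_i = 33*-4^i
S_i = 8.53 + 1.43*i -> [8.53, 9.96, 11.39, 12.82, 14.25]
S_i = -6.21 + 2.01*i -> [-6.21, -4.2, -2.19, -0.18, 1.83]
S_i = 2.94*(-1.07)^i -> [2.94, -3.15, 3.37, -3.6, 3.85]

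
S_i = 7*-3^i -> [7, -21, 63, -189, 567]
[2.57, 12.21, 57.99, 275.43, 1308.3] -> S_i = 2.57*4.75^i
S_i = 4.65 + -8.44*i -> [4.65, -3.79, -12.23, -20.67, -29.11]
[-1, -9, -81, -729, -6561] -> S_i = -1*9^i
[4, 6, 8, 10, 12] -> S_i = 4 + 2*i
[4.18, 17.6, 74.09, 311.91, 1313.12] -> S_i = 4.18*4.21^i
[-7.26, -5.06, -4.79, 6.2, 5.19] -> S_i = Random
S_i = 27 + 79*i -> [27, 106, 185, 264, 343]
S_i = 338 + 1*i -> [338, 339, 340, 341, 342]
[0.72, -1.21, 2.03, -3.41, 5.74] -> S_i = 0.72*(-1.68)^i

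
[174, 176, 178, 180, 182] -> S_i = 174 + 2*i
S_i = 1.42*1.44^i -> [1.42, 2.04, 2.94, 4.24, 6.11]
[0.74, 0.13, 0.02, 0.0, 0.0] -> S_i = 0.74*0.18^i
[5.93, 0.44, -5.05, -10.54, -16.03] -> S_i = 5.93 + -5.49*i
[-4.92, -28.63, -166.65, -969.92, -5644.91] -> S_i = -4.92*5.82^i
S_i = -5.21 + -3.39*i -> [-5.21, -8.6, -11.99, -15.38, -18.77]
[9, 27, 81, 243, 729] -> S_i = 9*3^i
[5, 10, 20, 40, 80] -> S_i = 5*2^i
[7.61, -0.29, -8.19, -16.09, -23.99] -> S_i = 7.61 + -7.90*i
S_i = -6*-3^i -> [-6, 18, -54, 162, -486]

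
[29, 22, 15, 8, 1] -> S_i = 29 + -7*i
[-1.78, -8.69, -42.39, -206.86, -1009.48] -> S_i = -1.78*4.88^i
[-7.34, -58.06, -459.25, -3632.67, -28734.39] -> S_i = -7.34*7.91^i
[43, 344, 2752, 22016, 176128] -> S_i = 43*8^i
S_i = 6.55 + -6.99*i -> [6.55, -0.44, -7.43, -14.42, -21.41]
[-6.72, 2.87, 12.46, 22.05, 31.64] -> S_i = -6.72 + 9.59*i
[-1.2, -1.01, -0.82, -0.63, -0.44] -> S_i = -1.20 + 0.19*i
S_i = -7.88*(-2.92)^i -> [-7.88, 23.01, -67.19, 196.19, -572.87]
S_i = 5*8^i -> [5, 40, 320, 2560, 20480]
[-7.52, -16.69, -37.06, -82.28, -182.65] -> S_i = -7.52*2.22^i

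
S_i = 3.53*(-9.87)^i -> [3.53, -34.84, 343.88, -3394.11, 33499.88]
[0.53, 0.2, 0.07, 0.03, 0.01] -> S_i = 0.53*0.37^i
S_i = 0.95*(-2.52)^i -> [0.95, -2.39, 6.03, -15.2, 38.31]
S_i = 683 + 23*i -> [683, 706, 729, 752, 775]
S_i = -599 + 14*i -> [-599, -585, -571, -557, -543]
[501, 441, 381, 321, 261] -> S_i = 501 + -60*i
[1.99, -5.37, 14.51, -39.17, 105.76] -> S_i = 1.99*(-2.70)^i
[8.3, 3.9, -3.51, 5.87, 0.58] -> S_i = Random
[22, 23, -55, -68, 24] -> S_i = Random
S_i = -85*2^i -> [-85, -170, -340, -680, -1360]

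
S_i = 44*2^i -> [44, 88, 176, 352, 704]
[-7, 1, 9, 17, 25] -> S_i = -7 + 8*i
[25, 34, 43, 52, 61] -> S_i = 25 + 9*i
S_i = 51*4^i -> [51, 204, 816, 3264, 13056]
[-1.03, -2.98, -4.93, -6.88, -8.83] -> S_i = -1.03 + -1.95*i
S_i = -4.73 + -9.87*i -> [-4.73, -14.6, -24.47, -34.34, -44.21]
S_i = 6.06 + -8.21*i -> [6.06, -2.15, -10.36, -18.57, -26.78]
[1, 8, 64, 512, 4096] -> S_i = 1*8^i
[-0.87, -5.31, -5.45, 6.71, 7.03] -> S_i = Random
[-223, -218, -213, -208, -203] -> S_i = -223 + 5*i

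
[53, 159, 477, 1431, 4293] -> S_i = 53*3^i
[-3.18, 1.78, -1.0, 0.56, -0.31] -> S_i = -3.18*(-0.56)^i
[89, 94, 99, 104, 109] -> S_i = 89 + 5*i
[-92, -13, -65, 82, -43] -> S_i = Random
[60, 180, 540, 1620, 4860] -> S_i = 60*3^i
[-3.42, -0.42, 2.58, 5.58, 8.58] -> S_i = -3.42 + 3.00*i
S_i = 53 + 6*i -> [53, 59, 65, 71, 77]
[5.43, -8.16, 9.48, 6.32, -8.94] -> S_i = Random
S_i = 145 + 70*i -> [145, 215, 285, 355, 425]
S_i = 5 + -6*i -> [5, -1, -7, -13, -19]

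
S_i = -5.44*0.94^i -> [-5.44, -5.11, -4.81, -4.52, -4.25]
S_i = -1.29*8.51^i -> [-1.29, -10.98, -93.42, -795.02, -6765.63]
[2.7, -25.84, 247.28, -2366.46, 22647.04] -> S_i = 2.70*(-9.57)^i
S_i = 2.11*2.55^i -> [2.11, 5.38, 13.72, 34.99, 89.22]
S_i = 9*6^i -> [9, 54, 324, 1944, 11664]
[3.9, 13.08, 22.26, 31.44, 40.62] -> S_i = 3.90 + 9.18*i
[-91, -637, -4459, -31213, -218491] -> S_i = -91*7^i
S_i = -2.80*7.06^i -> [-2.8, -19.77, -139.56, -985.31, -6956.28]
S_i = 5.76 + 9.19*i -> [5.76, 14.95, 24.14, 33.33, 42.52]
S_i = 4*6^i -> [4, 24, 144, 864, 5184]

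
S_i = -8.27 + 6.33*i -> [-8.27, -1.94, 4.39, 10.72, 17.05]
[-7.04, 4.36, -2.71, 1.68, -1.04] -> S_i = -7.04*(-0.62)^i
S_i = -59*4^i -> [-59, -236, -944, -3776, -15104]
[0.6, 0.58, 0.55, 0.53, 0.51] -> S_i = 0.60*0.96^i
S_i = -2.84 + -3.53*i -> [-2.84, -6.37, -9.9, -13.43, -16.96]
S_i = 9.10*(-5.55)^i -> [9.1, -50.5, 280.3, -1555.68, 8634.03]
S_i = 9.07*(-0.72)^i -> [9.07, -6.53, 4.7, -3.39, 2.44]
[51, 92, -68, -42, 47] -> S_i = Random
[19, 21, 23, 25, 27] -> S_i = 19 + 2*i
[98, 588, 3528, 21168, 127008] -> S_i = 98*6^i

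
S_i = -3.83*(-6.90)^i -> [-3.83, 26.43, -182.35, 1258.19, -8681.51]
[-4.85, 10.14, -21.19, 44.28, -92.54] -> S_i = -4.85*(-2.09)^i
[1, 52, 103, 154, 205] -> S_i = 1 + 51*i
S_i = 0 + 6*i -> [0, 6, 12, 18, 24]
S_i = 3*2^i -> [3, 6, 12, 24, 48]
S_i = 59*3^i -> [59, 177, 531, 1593, 4779]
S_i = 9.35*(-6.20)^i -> [9.35, -57.97, 359.41, -2228.37, 13815.87]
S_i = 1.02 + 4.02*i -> [1.02, 5.04, 9.06, 13.08, 17.1]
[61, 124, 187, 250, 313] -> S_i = 61 + 63*i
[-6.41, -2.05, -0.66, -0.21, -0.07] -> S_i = -6.41*0.32^i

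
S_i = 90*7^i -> [90, 630, 4410, 30870, 216090]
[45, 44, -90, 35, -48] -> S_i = Random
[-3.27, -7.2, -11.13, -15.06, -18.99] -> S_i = -3.27 + -3.93*i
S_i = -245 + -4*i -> [-245, -249, -253, -257, -261]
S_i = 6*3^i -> [6, 18, 54, 162, 486]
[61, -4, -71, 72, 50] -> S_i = Random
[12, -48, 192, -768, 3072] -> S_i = 12*-4^i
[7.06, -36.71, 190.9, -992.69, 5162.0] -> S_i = 7.06*(-5.20)^i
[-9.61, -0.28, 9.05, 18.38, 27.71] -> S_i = -9.61 + 9.33*i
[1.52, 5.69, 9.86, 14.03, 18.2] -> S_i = 1.52 + 4.17*i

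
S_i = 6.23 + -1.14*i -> [6.23, 5.09, 3.95, 2.81, 1.67]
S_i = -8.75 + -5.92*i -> [-8.75, -14.67, -20.59, -26.51, -32.43]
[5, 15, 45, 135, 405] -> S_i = 5*3^i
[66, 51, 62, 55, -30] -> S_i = Random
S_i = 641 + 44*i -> [641, 685, 729, 773, 817]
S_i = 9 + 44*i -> [9, 53, 97, 141, 185]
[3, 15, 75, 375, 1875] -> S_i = 3*5^i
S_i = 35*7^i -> [35, 245, 1715, 12005, 84035]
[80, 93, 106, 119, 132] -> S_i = 80 + 13*i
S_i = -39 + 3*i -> [-39, -36, -33, -30, -27]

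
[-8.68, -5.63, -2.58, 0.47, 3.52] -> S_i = -8.68 + 3.05*i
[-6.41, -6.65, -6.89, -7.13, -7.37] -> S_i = -6.41 + -0.24*i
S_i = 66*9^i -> [66, 594, 5346, 48114, 433026]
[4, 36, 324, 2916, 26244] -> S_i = 4*9^i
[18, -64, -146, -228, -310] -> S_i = 18 + -82*i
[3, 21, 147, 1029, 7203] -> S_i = 3*7^i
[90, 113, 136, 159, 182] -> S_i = 90 + 23*i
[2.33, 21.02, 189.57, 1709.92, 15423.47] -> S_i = 2.33*9.02^i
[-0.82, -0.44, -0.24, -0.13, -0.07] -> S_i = -0.82*0.54^i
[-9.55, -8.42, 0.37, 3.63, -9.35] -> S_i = Random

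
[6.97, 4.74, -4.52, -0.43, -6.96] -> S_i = Random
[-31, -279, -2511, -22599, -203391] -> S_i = -31*9^i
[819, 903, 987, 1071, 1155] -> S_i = 819 + 84*i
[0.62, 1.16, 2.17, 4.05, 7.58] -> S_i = 0.62*1.87^i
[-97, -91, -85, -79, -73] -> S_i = -97 + 6*i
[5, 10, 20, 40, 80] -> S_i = 5*2^i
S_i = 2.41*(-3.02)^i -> [2.41, -7.28, 21.98, -66.38, 200.47]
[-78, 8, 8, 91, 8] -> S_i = Random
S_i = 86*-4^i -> [86, -344, 1376, -5504, 22016]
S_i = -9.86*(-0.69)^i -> [-9.86, 6.8, -4.69, 3.24, -2.23]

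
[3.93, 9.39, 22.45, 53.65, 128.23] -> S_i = 3.93*2.39^i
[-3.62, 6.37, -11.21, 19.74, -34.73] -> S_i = -3.62*(-1.76)^i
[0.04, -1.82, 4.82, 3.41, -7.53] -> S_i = Random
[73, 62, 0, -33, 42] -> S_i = Random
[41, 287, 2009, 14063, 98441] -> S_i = 41*7^i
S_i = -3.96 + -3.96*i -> [-3.96, -7.92, -11.88, -15.84, -19.8]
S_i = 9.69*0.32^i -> [9.69, 3.1, 0.99, 0.32, 0.1]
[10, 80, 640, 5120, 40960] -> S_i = 10*8^i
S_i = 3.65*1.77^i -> [3.65, 6.46, 11.44, 20.24, 35.82]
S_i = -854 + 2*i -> [-854, -852, -850, -848, -846]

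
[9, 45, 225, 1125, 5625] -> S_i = 9*5^i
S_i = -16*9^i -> [-16, -144, -1296, -11664, -104976]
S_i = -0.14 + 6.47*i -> [-0.14, 6.33, 12.8, 19.27, 25.74]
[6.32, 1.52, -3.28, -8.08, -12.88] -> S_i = 6.32 + -4.80*i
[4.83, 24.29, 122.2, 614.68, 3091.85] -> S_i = 4.83*5.03^i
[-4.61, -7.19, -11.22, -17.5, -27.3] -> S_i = -4.61*1.56^i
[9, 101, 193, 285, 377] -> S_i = 9 + 92*i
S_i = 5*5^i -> [5, 25, 125, 625, 3125]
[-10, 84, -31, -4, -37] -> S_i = Random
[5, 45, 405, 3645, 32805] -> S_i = 5*9^i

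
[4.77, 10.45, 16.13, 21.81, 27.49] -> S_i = 4.77 + 5.68*i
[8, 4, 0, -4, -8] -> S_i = 8 + -4*i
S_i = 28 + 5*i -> [28, 33, 38, 43, 48]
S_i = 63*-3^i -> [63, -189, 567, -1701, 5103]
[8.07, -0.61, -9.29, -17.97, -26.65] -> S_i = 8.07 + -8.68*i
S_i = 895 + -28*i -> [895, 867, 839, 811, 783]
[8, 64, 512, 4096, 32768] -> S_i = 8*8^i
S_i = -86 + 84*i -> [-86, -2, 82, 166, 250]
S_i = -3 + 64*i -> [-3, 61, 125, 189, 253]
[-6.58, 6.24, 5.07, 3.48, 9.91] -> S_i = Random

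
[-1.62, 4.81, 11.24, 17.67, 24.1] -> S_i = -1.62 + 6.43*i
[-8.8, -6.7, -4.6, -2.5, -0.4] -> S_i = -8.80 + 2.10*i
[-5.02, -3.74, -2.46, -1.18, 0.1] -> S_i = -5.02 + 1.28*i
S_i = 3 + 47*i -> [3, 50, 97, 144, 191]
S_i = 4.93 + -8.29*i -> [4.93, -3.36, -11.65, -19.94, -28.23]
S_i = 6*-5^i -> [6, -30, 150, -750, 3750]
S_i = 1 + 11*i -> [1, 12, 23, 34, 45]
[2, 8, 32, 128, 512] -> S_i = 2*4^i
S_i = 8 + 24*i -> [8, 32, 56, 80, 104]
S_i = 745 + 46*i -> [745, 791, 837, 883, 929]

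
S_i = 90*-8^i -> [90, -720, 5760, -46080, 368640]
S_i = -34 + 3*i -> [-34, -31, -28, -25, -22]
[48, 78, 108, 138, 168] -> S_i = 48 + 30*i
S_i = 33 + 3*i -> [33, 36, 39, 42, 45]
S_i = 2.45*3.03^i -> [2.45, 7.42, 22.49, 68.15, 206.51]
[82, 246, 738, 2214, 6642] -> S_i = 82*3^i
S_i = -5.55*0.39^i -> [-5.55, -2.16, -0.84, -0.33, -0.13]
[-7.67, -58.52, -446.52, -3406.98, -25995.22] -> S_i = -7.67*7.63^i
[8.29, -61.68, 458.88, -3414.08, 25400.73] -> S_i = 8.29*(-7.44)^i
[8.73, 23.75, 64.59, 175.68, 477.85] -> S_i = 8.73*2.72^i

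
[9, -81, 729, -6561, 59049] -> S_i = 9*-9^i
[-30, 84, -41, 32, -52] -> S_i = Random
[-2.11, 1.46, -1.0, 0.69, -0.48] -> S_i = -2.11*(-0.69)^i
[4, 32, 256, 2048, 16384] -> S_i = 4*8^i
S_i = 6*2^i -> [6, 12, 24, 48, 96]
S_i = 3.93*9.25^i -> [3.93, 36.35, 336.26, 3110.41, 28771.3]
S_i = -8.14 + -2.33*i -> [-8.14, -10.47, -12.8, -15.13, -17.46]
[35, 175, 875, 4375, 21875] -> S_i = 35*5^i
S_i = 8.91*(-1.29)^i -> [8.91, -11.49, 14.83, -19.13, 24.67]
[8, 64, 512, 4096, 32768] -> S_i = 8*8^i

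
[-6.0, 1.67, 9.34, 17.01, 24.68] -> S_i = -6.00 + 7.67*i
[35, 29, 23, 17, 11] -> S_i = 35 + -6*i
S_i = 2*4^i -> [2, 8, 32, 128, 512]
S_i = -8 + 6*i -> [-8, -2, 4, 10, 16]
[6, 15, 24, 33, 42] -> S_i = 6 + 9*i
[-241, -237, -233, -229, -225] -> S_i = -241 + 4*i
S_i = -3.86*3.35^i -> [-3.86, -12.93, -43.32, -145.12, -486.15]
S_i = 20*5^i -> [20, 100, 500, 2500, 12500]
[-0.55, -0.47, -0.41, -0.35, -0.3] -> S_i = -0.55*0.86^i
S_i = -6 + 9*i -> [-6, 3, 12, 21, 30]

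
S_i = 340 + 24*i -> [340, 364, 388, 412, 436]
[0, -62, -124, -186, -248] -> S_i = 0 + -62*i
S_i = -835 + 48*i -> [-835, -787, -739, -691, -643]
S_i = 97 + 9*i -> [97, 106, 115, 124, 133]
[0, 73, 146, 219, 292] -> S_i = 0 + 73*i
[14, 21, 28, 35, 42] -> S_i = 14 + 7*i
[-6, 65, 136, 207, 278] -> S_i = -6 + 71*i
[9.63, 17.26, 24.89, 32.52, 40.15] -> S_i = 9.63 + 7.63*i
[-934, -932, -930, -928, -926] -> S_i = -934 + 2*i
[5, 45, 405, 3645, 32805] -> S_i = 5*9^i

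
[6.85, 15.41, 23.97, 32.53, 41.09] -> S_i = 6.85 + 8.56*i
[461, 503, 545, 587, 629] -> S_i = 461 + 42*i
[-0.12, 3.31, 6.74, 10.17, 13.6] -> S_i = -0.12 + 3.43*i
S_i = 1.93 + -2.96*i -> [1.93, -1.03, -3.99, -6.95, -9.91]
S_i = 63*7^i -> [63, 441, 3087, 21609, 151263]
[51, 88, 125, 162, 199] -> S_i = 51 + 37*i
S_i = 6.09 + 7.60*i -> [6.09, 13.69, 21.29, 28.89, 36.49]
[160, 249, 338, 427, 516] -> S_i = 160 + 89*i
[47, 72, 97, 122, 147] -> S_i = 47 + 25*i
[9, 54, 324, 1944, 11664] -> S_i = 9*6^i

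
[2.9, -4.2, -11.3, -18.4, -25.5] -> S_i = 2.90 + -7.10*i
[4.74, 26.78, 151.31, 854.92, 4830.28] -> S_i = 4.74*5.65^i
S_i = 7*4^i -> [7, 28, 112, 448, 1792]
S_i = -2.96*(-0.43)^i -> [-2.96, 1.27, -0.55, 0.24, -0.1]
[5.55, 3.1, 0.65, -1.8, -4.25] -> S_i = 5.55 + -2.45*i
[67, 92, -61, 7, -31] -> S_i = Random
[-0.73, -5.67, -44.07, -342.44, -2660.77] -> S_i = -0.73*7.77^i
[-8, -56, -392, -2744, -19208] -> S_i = -8*7^i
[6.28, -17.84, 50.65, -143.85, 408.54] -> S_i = 6.28*(-2.84)^i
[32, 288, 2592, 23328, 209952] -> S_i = 32*9^i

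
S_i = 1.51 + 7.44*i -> [1.51, 8.95, 16.39, 23.83, 31.27]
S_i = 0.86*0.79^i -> [0.86, 0.68, 0.54, 0.42, 0.33]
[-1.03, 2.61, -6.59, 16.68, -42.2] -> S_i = -1.03*(-2.53)^i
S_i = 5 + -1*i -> [5, 4, 3, 2, 1]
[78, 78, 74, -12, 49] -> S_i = Random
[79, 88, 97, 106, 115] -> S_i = 79 + 9*i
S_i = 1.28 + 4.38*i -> [1.28, 5.66, 10.04, 14.42, 18.8]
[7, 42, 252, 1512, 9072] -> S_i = 7*6^i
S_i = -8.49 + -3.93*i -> [-8.49, -12.42, -16.35, -20.28, -24.21]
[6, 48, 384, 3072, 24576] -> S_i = 6*8^i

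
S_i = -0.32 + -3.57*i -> [-0.32, -3.89, -7.46, -11.03, -14.6]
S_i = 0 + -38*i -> [0, -38, -76, -114, -152]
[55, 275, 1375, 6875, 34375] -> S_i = 55*5^i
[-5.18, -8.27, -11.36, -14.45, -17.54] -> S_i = -5.18 + -3.09*i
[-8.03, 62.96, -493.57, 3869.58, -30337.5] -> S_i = -8.03*(-7.84)^i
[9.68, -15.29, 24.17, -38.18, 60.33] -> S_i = 9.68*(-1.58)^i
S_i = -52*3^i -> [-52, -156, -468, -1404, -4212]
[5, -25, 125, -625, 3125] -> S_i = 5*-5^i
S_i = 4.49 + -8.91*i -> [4.49, -4.42, -13.33, -22.24, -31.15]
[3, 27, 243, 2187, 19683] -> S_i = 3*9^i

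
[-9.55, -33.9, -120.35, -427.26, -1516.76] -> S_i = -9.55*3.55^i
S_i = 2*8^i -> [2, 16, 128, 1024, 8192]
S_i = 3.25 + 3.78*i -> [3.25, 7.03, 10.81, 14.59, 18.37]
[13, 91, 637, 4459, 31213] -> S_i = 13*7^i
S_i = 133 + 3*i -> [133, 136, 139, 142, 145]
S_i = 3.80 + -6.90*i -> [3.8, -3.1, -10.0, -16.9, -23.8]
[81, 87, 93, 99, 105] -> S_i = 81 + 6*i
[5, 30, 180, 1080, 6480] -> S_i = 5*6^i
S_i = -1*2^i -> [-1, -2, -4, -8, -16]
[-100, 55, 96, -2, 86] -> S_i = Random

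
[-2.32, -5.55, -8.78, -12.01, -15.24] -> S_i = -2.32 + -3.23*i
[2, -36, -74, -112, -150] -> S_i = 2 + -38*i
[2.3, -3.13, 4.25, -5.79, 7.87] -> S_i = 2.30*(-1.36)^i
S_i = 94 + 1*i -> [94, 95, 96, 97, 98]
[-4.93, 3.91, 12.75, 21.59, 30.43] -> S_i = -4.93 + 8.84*i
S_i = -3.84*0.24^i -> [-3.84, -0.92, -0.22, -0.05, -0.01]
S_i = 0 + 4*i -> [0, 4, 8, 12, 16]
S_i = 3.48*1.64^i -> [3.48, 5.71, 9.36, 15.35, 25.17]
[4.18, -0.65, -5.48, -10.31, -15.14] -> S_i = 4.18 + -4.83*i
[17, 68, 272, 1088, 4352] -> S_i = 17*4^i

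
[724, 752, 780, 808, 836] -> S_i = 724 + 28*i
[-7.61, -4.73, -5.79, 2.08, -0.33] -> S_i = Random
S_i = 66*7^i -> [66, 462, 3234, 22638, 158466]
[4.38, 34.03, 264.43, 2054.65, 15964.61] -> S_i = 4.38*7.77^i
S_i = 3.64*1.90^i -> [3.64, 6.92, 13.14, 24.97, 47.44]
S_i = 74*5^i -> [74, 370, 1850, 9250, 46250]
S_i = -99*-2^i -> [-99, 198, -396, 792, -1584]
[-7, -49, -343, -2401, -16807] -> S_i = -7*7^i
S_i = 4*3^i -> [4, 12, 36, 108, 324]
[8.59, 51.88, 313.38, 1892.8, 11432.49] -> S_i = 8.59*6.04^i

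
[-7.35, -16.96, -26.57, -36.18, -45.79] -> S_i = -7.35 + -9.61*i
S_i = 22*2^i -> [22, 44, 88, 176, 352]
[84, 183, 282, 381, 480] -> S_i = 84 + 99*i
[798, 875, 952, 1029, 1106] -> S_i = 798 + 77*i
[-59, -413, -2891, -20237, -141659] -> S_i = -59*7^i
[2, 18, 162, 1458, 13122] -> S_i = 2*9^i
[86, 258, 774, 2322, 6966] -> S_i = 86*3^i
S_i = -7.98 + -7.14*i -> [-7.98, -15.12, -22.26, -29.4, -36.54]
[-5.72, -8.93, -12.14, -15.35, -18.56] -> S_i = -5.72 + -3.21*i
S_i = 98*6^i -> [98, 588, 3528, 21168, 127008]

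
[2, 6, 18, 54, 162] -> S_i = 2*3^i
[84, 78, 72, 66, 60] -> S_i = 84 + -6*i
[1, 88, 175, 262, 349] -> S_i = 1 + 87*i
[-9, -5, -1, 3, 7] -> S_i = -9 + 4*i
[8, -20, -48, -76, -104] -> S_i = 8 + -28*i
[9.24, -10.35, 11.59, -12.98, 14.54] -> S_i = 9.24*(-1.12)^i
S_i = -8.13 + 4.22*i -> [-8.13, -3.91, 0.31, 4.53, 8.75]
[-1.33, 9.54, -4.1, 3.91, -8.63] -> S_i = Random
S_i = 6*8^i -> [6, 48, 384, 3072, 24576]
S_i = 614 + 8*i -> [614, 622, 630, 638, 646]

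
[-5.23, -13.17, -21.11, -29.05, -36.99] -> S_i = -5.23 + -7.94*i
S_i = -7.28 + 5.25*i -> [-7.28, -2.03, 3.22, 8.47, 13.72]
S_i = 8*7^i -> [8, 56, 392, 2744, 19208]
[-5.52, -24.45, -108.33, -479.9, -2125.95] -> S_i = -5.52*4.43^i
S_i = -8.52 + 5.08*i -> [-8.52, -3.44, 1.64, 6.72, 11.8]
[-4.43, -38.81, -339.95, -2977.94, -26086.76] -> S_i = -4.43*8.76^i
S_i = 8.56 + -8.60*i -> [8.56, -0.04, -8.64, -17.24, -25.84]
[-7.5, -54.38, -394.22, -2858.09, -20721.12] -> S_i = -7.50*7.25^i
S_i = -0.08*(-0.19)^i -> [-0.08, 0.02, -0.0, 0.0, -0.0]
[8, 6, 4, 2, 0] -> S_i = 8 + -2*i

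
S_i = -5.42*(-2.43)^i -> [-5.42, 13.17, -32.0, 77.77, -188.98]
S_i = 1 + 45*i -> [1, 46, 91, 136, 181]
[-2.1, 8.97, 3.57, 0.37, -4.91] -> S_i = Random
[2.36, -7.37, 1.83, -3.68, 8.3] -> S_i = Random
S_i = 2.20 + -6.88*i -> [2.2, -4.68, -11.56, -18.44, -25.32]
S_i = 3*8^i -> [3, 24, 192, 1536, 12288]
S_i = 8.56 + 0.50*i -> [8.56, 9.06, 9.56, 10.06, 10.56]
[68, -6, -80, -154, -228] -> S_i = 68 + -74*i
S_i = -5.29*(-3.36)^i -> [-5.29, 17.77, -59.72, 200.67, -674.24]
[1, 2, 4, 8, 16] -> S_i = 1*2^i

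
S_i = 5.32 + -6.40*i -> [5.32, -1.08, -7.48, -13.88, -20.28]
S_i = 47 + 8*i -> [47, 55, 63, 71, 79]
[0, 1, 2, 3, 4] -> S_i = 0 + 1*i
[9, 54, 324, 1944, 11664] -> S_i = 9*6^i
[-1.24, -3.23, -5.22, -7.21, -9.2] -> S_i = -1.24 + -1.99*i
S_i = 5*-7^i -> [5, -35, 245, -1715, 12005]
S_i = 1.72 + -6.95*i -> [1.72, -5.23, -12.18, -19.13, -26.08]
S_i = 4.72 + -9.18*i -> [4.72, -4.46, -13.64, -22.82, -32.0]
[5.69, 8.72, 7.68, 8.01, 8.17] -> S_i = Random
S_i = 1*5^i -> [1, 5, 25, 125, 625]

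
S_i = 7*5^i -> [7, 35, 175, 875, 4375]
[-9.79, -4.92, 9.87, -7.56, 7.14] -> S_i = Random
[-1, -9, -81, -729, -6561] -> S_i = -1*9^i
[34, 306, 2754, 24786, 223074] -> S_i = 34*9^i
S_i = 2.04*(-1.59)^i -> [2.04, -3.24, 5.16, -8.2, 13.04]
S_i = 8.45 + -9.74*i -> [8.45, -1.29, -11.03, -20.77, -30.51]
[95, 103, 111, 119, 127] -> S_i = 95 + 8*i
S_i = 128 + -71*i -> [128, 57, -14, -85, -156]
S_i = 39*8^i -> [39, 312, 2496, 19968, 159744]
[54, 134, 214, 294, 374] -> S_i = 54 + 80*i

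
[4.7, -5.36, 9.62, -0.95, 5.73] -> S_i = Random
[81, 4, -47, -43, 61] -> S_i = Random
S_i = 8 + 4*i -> [8, 12, 16, 20, 24]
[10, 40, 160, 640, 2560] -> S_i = 10*4^i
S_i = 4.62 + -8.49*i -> [4.62, -3.87, -12.36, -20.85, -29.34]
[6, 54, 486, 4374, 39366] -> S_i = 6*9^i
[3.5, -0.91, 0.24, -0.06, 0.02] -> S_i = 3.50*(-0.26)^i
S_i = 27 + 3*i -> [27, 30, 33, 36, 39]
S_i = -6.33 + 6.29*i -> [-6.33, -0.04, 6.25, 12.54, 18.83]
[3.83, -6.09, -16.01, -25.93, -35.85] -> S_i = 3.83 + -9.92*i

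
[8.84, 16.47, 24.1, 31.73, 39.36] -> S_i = 8.84 + 7.63*i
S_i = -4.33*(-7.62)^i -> [-4.33, 32.99, -251.42, 1915.81, -14598.48]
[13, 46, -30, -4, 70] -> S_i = Random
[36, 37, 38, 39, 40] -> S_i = 36 + 1*i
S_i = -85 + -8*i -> [-85, -93, -101, -109, -117]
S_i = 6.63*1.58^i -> [6.63, 10.48, 16.55, 26.15, 41.32]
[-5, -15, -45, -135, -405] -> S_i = -5*3^i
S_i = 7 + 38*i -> [7, 45, 83, 121, 159]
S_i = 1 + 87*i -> [1, 88, 175, 262, 349]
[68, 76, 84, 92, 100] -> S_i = 68 + 8*i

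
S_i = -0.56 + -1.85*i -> [-0.56, -2.41, -4.26, -6.11, -7.96]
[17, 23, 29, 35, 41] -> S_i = 17 + 6*i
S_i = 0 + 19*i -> [0, 19, 38, 57, 76]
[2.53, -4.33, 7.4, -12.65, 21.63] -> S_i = 2.53*(-1.71)^i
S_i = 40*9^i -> [40, 360, 3240, 29160, 262440]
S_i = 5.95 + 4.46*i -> [5.95, 10.41, 14.87, 19.33, 23.79]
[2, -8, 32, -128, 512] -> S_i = 2*-4^i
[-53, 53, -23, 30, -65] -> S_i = Random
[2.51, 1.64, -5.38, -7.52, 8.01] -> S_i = Random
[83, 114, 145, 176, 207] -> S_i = 83 + 31*i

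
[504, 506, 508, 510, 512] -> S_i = 504 + 2*i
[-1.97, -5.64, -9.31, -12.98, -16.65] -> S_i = -1.97 + -3.67*i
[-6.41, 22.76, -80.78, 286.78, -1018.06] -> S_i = -6.41*(-3.55)^i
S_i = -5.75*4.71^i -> [-5.75, -27.08, -127.56, -600.8, -2829.77]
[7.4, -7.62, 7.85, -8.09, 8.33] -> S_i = 7.40*(-1.03)^i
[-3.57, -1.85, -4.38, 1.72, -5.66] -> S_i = Random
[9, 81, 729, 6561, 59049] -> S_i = 9*9^i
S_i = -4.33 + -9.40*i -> [-4.33, -13.73, -23.13, -32.53, -41.93]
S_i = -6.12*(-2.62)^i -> [-6.12, 16.03, -42.01, 110.07, -288.37]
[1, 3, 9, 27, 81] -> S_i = 1*3^i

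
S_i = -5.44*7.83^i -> [-5.44, -42.6, -333.52, -2611.46, -20447.77]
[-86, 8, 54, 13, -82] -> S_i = Random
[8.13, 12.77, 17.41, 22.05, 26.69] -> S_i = 8.13 + 4.64*i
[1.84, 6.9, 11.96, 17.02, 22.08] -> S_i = 1.84 + 5.06*i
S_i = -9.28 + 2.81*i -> [-9.28, -6.47, -3.66, -0.85, 1.96]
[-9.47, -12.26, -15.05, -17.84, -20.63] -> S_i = -9.47 + -2.79*i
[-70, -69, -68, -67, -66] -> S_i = -70 + 1*i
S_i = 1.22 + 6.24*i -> [1.22, 7.46, 13.7, 19.94, 26.18]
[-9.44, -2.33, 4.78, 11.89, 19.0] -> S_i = -9.44 + 7.11*i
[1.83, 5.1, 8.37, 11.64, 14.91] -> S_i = 1.83 + 3.27*i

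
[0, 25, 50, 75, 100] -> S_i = 0 + 25*i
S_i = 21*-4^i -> [21, -84, 336, -1344, 5376]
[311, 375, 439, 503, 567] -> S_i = 311 + 64*i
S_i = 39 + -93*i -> [39, -54, -147, -240, -333]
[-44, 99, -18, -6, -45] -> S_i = Random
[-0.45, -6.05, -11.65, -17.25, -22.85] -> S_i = -0.45 + -5.60*i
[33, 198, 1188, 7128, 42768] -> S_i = 33*6^i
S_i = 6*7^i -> [6, 42, 294, 2058, 14406]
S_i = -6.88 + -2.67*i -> [-6.88, -9.55, -12.22, -14.89, -17.56]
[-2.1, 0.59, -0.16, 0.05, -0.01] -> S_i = -2.10*(-0.28)^i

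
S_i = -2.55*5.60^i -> [-2.55, -14.28, -79.97, -447.82, -2507.8]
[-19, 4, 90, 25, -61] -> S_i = Random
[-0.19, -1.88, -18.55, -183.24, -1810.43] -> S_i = -0.19*9.88^i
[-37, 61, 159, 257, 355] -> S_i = -37 + 98*i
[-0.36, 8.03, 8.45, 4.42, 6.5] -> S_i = Random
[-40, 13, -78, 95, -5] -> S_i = Random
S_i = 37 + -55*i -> [37, -18, -73, -128, -183]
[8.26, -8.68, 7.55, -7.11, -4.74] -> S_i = Random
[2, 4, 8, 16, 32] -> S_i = 2*2^i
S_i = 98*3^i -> [98, 294, 882, 2646, 7938]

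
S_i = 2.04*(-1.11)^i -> [2.04, -2.26, 2.51, -2.79, 3.1]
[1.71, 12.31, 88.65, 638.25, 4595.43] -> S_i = 1.71*7.20^i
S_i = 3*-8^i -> [3, -24, 192, -1536, 12288]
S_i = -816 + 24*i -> [-816, -792, -768, -744, -720]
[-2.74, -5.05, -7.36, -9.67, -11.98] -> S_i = -2.74 + -2.31*i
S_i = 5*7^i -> [5, 35, 245, 1715, 12005]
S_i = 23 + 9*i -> [23, 32, 41, 50, 59]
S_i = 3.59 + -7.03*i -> [3.59, -3.44, -10.47, -17.5, -24.53]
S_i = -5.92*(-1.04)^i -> [-5.92, 6.16, -6.4, 6.66, -6.93]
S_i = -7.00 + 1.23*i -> [-7.0, -5.77, -4.54, -3.31, -2.08]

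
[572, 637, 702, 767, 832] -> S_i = 572 + 65*i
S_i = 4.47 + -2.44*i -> [4.47, 2.03, -0.41, -2.85, -5.29]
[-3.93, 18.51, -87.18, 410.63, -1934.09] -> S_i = -3.93*(-4.71)^i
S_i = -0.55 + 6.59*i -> [-0.55, 6.04, 12.63, 19.22, 25.81]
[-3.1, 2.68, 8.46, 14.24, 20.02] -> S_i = -3.10 + 5.78*i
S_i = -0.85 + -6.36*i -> [-0.85, -7.21, -13.57, -19.93, -26.29]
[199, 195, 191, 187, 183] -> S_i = 199 + -4*i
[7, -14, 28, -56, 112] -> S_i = 7*-2^i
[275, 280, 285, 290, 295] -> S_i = 275 + 5*i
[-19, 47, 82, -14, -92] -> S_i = Random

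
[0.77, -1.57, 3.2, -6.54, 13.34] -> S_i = 0.77*(-2.04)^i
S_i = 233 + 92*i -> [233, 325, 417, 509, 601]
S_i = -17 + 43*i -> [-17, 26, 69, 112, 155]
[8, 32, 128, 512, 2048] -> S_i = 8*4^i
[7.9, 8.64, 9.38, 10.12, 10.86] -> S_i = 7.90 + 0.74*i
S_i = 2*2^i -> [2, 4, 8, 16, 32]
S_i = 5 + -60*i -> [5, -55, -115, -175, -235]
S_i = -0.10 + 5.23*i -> [-0.1, 5.13, 10.36, 15.59, 20.82]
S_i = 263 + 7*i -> [263, 270, 277, 284, 291]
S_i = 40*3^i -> [40, 120, 360, 1080, 3240]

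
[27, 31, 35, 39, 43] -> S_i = 27 + 4*i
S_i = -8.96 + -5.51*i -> [-8.96, -14.47, -19.98, -25.49, -31.0]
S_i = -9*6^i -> [-9, -54, -324, -1944, -11664]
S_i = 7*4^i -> [7, 28, 112, 448, 1792]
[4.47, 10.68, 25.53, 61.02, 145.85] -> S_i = 4.47*2.39^i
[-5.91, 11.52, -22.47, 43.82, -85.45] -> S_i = -5.91*(-1.95)^i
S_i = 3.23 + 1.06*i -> [3.23, 4.29, 5.35, 6.41, 7.47]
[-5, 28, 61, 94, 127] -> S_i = -5 + 33*i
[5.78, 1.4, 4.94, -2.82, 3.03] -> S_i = Random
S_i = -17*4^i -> [-17, -68, -272, -1088, -4352]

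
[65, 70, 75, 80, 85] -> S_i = 65 + 5*i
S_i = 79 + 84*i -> [79, 163, 247, 331, 415]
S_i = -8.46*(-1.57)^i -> [-8.46, 13.28, -20.85, 32.74, -51.4]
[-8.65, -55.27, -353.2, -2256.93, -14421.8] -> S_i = -8.65*6.39^i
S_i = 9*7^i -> [9, 63, 441, 3087, 21609]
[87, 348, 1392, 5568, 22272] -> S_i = 87*4^i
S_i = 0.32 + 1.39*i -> [0.32, 1.71, 3.1, 4.49, 5.88]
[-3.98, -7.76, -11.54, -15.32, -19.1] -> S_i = -3.98 + -3.78*i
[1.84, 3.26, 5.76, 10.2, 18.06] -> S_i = 1.84*1.77^i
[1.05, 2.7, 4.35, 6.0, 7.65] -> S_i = 1.05 + 1.65*i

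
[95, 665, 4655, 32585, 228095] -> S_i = 95*7^i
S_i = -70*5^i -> [-70, -350, -1750, -8750, -43750]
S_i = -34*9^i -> [-34, -306, -2754, -24786, -223074]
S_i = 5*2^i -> [5, 10, 20, 40, 80]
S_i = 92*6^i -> [92, 552, 3312, 19872, 119232]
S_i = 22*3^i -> [22, 66, 198, 594, 1782]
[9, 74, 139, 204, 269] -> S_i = 9 + 65*i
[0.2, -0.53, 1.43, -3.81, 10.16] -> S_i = 0.20*(-2.67)^i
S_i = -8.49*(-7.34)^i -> [-8.49, 62.32, -457.4, 3357.34, -24642.91]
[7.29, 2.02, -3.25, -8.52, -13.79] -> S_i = 7.29 + -5.27*i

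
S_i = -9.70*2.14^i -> [-9.7, -20.76, -44.42, -95.06, -203.44]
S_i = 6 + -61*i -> [6, -55, -116, -177, -238]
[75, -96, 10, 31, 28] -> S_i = Random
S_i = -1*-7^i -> [-1, 7, -49, 343, -2401]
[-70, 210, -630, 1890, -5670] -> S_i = -70*-3^i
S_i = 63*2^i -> [63, 126, 252, 504, 1008]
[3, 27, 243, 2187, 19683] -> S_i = 3*9^i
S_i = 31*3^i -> [31, 93, 279, 837, 2511]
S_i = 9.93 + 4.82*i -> [9.93, 14.75, 19.57, 24.39, 29.21]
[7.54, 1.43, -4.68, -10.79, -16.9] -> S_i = 7.54 + -6.11*i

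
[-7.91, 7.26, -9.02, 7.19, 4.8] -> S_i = Random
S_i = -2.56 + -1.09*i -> [-2.56, -3.65, -4.74, -5.83, -6.92]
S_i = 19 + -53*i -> [19, -34, -87, -140, -193]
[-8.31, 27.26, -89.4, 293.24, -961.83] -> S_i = -8.31*(-3.28)^i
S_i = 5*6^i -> [5, 30, 180, 1080, 6480]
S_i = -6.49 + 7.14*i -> [-6.49, 0.65, 7.79, 14.93, 22.07]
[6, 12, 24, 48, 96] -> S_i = 6*2^i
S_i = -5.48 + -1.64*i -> [-5.48, -7.12, -8.76, -10.4, -12.04]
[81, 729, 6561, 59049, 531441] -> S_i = 81*9^i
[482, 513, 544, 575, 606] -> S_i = 482 + 31*i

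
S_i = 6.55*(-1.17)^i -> [6.55, -7.66, 8.97, -10.49, 12.27]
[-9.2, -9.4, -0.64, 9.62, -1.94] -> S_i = Random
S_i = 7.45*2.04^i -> [7.45, 15.2, 31.0, 63.25, 129.03]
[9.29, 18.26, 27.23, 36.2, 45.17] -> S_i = 9.29 + 8.97*i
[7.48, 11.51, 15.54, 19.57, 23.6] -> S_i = 7.48 + 4.03*i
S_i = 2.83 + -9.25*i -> [2.83, -6.42, -15.67, -24.92, -34.17]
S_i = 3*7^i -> [3, 21, 147, 1029, 7203]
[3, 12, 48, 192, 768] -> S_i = 3*4^i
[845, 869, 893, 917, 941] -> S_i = 845 + 24*i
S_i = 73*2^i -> [73, 146, 292, 584, 1168]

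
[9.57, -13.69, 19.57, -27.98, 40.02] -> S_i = 9.57*(-1.43)^i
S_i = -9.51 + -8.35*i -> [-9.51, -17.86, -26.21, -34.56, -42.91]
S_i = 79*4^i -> [79, 316, 1264, 5056, 20224]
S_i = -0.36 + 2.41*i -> [-0.36, 2.05, 4.46, 6.87, 9.28]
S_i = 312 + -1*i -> [312, 311, 310, 309, 308]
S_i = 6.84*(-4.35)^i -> [6.84, -29.75, 129.43, -563.02, 2449.14]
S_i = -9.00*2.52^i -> [-9.0, -22.68, -57.15, -144.03, -362.95]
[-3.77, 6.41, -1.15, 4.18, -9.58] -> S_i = Random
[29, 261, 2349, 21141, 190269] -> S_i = 29*9^i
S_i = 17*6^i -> [17, 102, 612, 3672, 22032]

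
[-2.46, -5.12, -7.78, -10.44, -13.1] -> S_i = -2.46 + -2.66*i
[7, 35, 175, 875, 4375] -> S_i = 7*5^i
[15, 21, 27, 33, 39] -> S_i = 15 + 6*i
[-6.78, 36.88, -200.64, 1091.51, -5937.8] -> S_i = -6.78*(-5.44)^i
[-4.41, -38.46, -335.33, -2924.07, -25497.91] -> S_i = -4.41*8.72^i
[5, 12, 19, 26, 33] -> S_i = 5 + 7*i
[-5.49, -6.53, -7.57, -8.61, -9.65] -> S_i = -5.49 + -1.04*i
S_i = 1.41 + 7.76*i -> [1.41, 9.17, 16.93, 24.69, 32.45]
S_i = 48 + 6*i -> [48, 54, 60, 66, 72]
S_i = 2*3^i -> [2, 6, 18, 54, 162]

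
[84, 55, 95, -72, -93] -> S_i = Random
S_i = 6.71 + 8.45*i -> [6.71, 15.16, 23.61, 32.06, 40.51]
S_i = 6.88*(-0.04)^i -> [6.88, -0.28, 0.01, -0.0, 0.0]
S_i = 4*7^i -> [4, 28, 196, 1372, 9604]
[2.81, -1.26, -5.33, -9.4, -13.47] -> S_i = 2.81 + -4.07*i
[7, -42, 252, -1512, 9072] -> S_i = 7*-6^i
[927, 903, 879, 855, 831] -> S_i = 927 + -24*i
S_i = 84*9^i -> [84, 756, 6804, 61236, 551124]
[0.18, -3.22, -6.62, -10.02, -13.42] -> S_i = 0.18 + -3.40*i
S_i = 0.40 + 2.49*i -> [0.4, 2.89, 5.38, 7.87, 10.36]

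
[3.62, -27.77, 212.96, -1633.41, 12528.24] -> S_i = 3.62*(-7.67)^i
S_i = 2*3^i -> [2, 6, 18, 54, 162]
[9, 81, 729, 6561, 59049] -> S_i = 9*9^i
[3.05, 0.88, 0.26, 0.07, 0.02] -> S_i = 3.05*0.29^i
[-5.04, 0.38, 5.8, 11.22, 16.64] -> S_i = -5.04 + 5.42*i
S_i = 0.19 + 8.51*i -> [0.19, 8.7, 17.21, 25.72, 34.23]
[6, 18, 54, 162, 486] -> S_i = 6*3^i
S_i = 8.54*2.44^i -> [8.54, 20.84, 50.84, 124.06, 302.7]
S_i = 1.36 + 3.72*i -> [1.36, 5.08, 8.8, 12.52, 16.24]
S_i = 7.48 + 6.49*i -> [7.48, 13.97, 20.46, 26.95, 33.44]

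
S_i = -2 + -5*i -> [-2, -7, -12, -17, -22]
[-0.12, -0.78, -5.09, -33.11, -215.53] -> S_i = -0.12*6.51^i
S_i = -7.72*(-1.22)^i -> [-7.72, 9.42, -11.49, 14.02, -17.1]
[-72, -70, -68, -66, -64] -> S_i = -72 + 2*i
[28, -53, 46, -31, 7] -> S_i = Random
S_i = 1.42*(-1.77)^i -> [1.42, -2.51, 4.45, -7.87, 13.94]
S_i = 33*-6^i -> [33, -198, 1188, -7128, 42768]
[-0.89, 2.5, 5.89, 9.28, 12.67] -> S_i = -0.89 + 3.39*i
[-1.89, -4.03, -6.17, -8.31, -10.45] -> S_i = -1.89 + -2.14*i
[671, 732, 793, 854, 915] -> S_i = 671 + 61*i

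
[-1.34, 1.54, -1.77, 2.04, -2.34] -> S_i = -1.34*(-1.15)^i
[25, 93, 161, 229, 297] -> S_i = 25 + 68*i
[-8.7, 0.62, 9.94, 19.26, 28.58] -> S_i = -8.70 + 9.32*i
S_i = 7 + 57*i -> [7, 64, 121, 178, 235]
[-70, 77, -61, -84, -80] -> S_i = Random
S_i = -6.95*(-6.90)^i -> [-6.95, 47.96, -330.89, 2283.14, -15753.65]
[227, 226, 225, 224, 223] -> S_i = 227 + -1*i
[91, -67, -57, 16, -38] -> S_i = Random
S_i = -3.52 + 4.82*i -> [-3.52, 1.3, 6.12, 10.94, 15.76]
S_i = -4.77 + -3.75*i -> [-4.77, -8.52, -12.27, -16.02, -19.77]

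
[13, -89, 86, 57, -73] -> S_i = Random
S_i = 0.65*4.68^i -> [0.65, 3.04, 14.24, 66.63, 311.81]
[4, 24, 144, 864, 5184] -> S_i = 4*6^i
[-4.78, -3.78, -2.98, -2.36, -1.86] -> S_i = -4.78*0.79^i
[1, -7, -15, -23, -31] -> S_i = 1 + -8*i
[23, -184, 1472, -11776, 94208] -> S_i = 23*-8^i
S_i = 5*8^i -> [5, 40, 320, 2560, 20480]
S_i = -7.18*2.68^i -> [-7.18, -19.24, -51.57, -138.21, -370.39]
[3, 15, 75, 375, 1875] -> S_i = 3*5^i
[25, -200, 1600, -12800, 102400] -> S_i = 25*-8^i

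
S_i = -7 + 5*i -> [-7, -2, 3, 8, 13]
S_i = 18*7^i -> [18, 126, 882, 6174, 43218]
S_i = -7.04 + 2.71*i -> [-7.04, -4.33, -1.62, 1.09, 3.8]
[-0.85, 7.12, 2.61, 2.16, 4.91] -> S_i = Random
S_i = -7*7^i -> [-7, -49, -343, -2401, -16807]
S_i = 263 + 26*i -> [263, 289, 315, 341, 367]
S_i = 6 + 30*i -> [6, 36, 66, 96, 126]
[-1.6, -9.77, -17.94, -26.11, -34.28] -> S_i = -1.60 + -8.17*i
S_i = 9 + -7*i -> [9, 2, -5, -12, -19]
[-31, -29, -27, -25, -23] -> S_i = -31 + 2*i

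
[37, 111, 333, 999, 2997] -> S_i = 37*3^i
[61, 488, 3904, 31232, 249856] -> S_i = 61*8^i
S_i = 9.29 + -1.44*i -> [9.29, 7.85, 6.41, 4.97, 3.53]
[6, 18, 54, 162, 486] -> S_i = 6*3^i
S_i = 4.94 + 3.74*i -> [4.94, 8.68, 12.42, 16.16, 19.9]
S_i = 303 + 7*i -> [303, 310, 317, 324, 331]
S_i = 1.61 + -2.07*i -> [1.61, -0.46, -2.53, -4.6, -6.67]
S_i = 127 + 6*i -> [127, 133, 139, 145, 151]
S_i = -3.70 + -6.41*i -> [-3.7, -10.11, -16.52, -22.93, -29.34]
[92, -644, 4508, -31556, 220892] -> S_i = 92*-7^i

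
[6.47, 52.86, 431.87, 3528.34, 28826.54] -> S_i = 6.47*8.17^i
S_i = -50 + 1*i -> [-50, -49, -48, -47, -46]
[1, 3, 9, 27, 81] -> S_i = 1*3^i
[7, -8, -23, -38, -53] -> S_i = 7 + -15*i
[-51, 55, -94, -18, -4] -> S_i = Random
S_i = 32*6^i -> [32, 192, 1152, 6912, 41472]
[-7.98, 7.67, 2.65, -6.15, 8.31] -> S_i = Random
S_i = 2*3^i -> [2, 6, 18, 54, 162]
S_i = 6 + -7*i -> [6, -1, -8, -15, -22]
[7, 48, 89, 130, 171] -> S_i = 7 + 41*i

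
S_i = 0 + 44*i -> [0, 44, 88, 132, 176]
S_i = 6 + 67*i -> [6, 73, 140, 207, 274]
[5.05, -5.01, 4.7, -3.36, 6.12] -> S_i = Random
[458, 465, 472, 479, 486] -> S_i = 458 + 7*i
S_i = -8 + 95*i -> [-8, 87, 182, 277, 372]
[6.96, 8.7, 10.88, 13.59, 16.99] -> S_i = 6.96*1.25^i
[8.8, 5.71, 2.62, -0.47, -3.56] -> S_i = 8.80 + -3.09*i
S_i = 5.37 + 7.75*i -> [5.37, 13.12, 20.87, 28.62, 36.37]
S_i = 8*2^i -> [8, 16, 32, 64, 128]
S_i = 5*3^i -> [5, 15, 45, 135, 405]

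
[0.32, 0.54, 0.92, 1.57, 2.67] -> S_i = 0.32*1.70^i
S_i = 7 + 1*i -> [7, 8, 9, 10, 11]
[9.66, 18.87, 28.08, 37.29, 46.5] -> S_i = 9.66 + 9.21*i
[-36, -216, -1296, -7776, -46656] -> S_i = -36*6^i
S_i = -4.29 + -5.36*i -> [-4.29, -9.65, -15.01, -20.37, -25.73]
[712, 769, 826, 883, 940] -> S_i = 712 + 57*i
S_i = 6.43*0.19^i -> [6.43, 1.22, 0.23, 0.04, 0.01]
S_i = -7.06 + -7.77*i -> [-7.06, -14.83, -22.6, -30.37, -38.14]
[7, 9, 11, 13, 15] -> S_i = 7 + 2*i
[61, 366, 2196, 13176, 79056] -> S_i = 61*6^i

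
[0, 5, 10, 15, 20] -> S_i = 0 + 5*i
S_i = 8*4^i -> [8, 32, 128, 512, 2048]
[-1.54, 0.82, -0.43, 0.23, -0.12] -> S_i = -1.54*(-0.53)^i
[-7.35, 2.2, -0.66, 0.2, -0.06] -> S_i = -7.35*(-0.30)^i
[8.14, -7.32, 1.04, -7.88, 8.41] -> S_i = Random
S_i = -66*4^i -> [-66, -264, -1056, -4224, -16896]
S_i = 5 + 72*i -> [5, 77, 149, 221, 293]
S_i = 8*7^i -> [8, 56, 392, 2744, 19208]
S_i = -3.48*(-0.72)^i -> [-3.48, 2.51, -1.8, 1.3, -0.94]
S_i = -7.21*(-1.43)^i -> [-7.21, 10.31, -14.74, 21.08, -30.15]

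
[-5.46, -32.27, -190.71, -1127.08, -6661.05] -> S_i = -5.46*5.91^i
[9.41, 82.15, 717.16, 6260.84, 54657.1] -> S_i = 9.41*8.73^i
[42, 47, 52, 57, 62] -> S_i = 42 + 5*i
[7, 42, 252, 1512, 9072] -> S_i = 7*6^i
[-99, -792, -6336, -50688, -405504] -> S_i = -99*8^i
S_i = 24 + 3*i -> [24, 27, 30, 33, 36]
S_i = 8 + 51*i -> [8, 59, 110, 161, 212]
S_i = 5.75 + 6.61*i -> [5.75, 12.36, 18.97, 25.58, 32.19]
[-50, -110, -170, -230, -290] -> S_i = -50 + -60*i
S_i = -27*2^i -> [-27, -54, -108, -216, -432]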